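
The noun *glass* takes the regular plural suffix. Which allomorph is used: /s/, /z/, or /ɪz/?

The stem *glass* ends in a sibilant (/s, z, ʃ, ʒ, tʃ, dʒ/).
The plural suffix surfaces as /ɪz/ after sibilants, /s/ after other voiceless consonants, and /z/ after other voiced sounds.
So the plural -s on *glass* is pronounced /ɪz/.

/ɪz/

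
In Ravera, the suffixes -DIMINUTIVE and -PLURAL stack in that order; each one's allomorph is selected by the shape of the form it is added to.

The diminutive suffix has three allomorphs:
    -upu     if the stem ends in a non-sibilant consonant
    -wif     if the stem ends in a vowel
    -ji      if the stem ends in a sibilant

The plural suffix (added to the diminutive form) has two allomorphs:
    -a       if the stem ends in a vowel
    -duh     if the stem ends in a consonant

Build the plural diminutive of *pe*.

*pe* — final sound /e/ (a vowel) → -wif → *pewif*.
The diminutive form *pewif*: final sound = /f/, a consonant → -duh → *pewifduh*.

pewifduh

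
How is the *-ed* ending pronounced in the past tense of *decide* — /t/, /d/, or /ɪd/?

/ɪd/

The stem *decide* ends in /t/ or /d/.
The -ed suffix is realized as /ɪd/ after /t, d/; as /t/ after other voiceless consonants; and as /d/ after other voiced sounds.
So -ed on *decide* is pronounced /ɪd/.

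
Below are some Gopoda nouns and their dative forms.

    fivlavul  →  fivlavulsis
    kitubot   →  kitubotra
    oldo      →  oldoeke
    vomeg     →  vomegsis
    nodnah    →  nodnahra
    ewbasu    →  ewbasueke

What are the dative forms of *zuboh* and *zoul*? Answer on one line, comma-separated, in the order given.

zubohra, zoulsis

The pattern is voicing of the final sound: -ra when the stem ends in a voiceless consonant (*kitubot*, *nodnah*); -sis when the stem ends in a voiced consonant (*fivlavul*, *vomeg*); -eke when the stem ends in a vowel (*oldo*, *ewbasu*).
Since the final sound of *zuboh* is /h/ (a voiceless consonant), it takes -ra, giving *zubohra*.
*zoul* — final sound /l/ (a voiced consonant) → -sis → *zoulsis*.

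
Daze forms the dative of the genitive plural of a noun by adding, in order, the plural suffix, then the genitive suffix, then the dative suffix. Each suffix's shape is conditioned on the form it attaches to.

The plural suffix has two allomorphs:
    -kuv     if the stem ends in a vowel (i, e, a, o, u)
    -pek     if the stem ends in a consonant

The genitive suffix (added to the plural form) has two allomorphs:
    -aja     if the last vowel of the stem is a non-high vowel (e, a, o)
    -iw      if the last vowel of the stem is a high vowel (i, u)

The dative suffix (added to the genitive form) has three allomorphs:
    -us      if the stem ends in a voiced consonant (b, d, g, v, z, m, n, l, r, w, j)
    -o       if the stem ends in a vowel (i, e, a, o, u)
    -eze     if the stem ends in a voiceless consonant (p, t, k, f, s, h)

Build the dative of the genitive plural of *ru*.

rukuviwus

The final sound of *ru* is /u/, which is a vowel, so the plural suffix is -kuv, giving *rukuv*.
The plural form *rukuv* — last vowel /u/ (a high vowel) → -iw → *rukuviw*.
The final sound of the genitive form *rukuviw* is /w/, which is a voiced consonant, so the dative suffix is -us, giving *rukuviwus*.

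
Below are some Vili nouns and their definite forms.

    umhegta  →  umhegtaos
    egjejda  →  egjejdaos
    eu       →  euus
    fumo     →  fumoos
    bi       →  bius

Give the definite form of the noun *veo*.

veoos

The pattern is height harmony: -us when the last vowel of the stem is a high vowel (*eu*, *bi*); -os when the last vowel of the stem is a non-high vowel (*umhegta*, *egjejda*, *fumo*).
*veo*: last vowel = /o/, a non-high vowel → -os → *veoos*.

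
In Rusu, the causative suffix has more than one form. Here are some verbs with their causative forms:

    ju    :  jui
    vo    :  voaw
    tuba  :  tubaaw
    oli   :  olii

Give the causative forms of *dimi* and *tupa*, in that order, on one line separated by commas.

Looking at the last vowel of each stem: -i when the last vowel of the stem is a high vowel (*ju*, *oli*); -aw when the last vowel of the stem is a non-high vowel (*vo*, *tuba*).
Since the last vowel of *dimi* is /i/ (a high vowel), it takes -i, giving *dimii*.
*tupa*: last vowel = /a/, a non-high vowel → -aw → *tupaaw*.

dimii, tupaaw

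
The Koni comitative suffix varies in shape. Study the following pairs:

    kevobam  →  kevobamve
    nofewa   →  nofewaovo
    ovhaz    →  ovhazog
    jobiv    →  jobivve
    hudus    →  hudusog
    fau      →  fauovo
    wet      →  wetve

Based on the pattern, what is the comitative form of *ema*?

The suffix is conditioned by the final sound: -og when the stem ends in a sibilant (*ovhaz*, *hudus*); -ve when the stem ends in a non-sibilant consonant (*kevobam*, *jobiv*, *wet*); -ovo when the stem ends in a vowel (*nofewa*, *fau*).
The final sound of *ema* is /a/, which is a vowel, so the suffix is -ovo, giving *emaovo*.

emaovo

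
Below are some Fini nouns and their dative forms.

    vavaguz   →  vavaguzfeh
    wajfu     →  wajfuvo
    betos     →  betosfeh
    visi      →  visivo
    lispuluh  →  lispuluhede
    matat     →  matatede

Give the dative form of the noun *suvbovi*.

Looking at the final sound of each stem: -feh when the stem ends in a sibilant (*vavaguz*, *betos*); -ede when the stem ends in a non-sibilant consonant (*lispuluh*, *matat*); -vo when the stem ends in a vowel (*wajfu*, *visi*).
The final sound of *suvbovi* is /i/, which is a vowel, so the suffix is -vo, giving *suvbovivo*.

suvbovivo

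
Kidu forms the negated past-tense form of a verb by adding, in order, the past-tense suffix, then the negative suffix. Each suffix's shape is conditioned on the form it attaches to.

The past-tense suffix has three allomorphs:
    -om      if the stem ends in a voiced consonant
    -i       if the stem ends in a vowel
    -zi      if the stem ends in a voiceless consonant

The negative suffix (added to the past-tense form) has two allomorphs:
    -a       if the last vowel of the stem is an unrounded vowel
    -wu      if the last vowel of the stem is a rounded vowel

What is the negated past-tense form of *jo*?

*jo*: final sound = /o/, a vowel → -i → *joi*.
The past-tense form *joi* — last vowel /i/ (an unrounded vowel) → -a → *joia*.

joia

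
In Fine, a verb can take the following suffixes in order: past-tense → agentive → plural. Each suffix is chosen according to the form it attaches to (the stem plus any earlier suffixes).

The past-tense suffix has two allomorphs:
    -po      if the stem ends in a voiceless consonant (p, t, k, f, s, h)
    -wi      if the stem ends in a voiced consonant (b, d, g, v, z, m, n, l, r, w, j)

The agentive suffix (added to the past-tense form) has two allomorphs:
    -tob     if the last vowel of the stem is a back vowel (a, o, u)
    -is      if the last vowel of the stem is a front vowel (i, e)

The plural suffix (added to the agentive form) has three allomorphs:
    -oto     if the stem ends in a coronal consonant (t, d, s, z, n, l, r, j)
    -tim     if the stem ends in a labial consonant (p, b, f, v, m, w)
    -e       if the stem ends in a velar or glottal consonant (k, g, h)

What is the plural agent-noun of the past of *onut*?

*onut*: final consonant = /t/, voiceless → -po → *onutpo*.
Since the last vowel of the past-tense form *onutpo* is /o/ (a back vowel), it takes -tob, giving *onutpotob*.
The final consonant of the agentive form *onutpotob* is /b/, which is labial, so the plural suffix is -tim, giving *onutpotobtim*.

onutpotobtim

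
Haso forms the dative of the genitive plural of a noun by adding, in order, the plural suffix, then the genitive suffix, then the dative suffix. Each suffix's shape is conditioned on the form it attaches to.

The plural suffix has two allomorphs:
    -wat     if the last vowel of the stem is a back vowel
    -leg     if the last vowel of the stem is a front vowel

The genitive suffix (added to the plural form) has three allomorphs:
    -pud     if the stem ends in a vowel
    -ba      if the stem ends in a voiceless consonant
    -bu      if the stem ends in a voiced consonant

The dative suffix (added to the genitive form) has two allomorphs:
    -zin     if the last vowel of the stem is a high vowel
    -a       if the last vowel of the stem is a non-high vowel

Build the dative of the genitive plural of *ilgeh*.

ilgehlegbuzin

Since the last vowel of *ilgeh* is /e/ (a front vowel), it takes -leg, giving *ilgehleg*.
The final sound of the plural form *ilgehleg* is /g/, which is a voiced consonant, so the genitive suffix is -bu, giving *ilgehlegbu*.
The genitive form *ilgehlegbu* — last vowel /u/ (a high vowel) → -zin → *ilgehlegbuzin*.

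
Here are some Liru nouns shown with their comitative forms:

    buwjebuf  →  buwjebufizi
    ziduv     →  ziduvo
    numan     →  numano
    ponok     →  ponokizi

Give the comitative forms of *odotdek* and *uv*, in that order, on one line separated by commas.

odotdekizi, uvo

The alternation tracks the final consonant of the stem — -izi when the stem ends in a voiceless consonant (*buwjebuf*, *ponok*); -o when the stem ends in a voiced consonant (*ziduv*, *numan*).
Since the final consonant of *odotdek* is /k/ (voiceless), it takes -izi, giving *odotdekizi*.
*uv*: final consonant = /v/, voiced → -o → *uvo*.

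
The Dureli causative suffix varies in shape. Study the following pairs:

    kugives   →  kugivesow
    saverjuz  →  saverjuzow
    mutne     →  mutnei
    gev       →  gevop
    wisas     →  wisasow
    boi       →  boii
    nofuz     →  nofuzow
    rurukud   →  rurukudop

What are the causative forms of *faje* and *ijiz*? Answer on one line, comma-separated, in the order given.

fajei, ijizow

The pattern is sibilance of the final sound: -ow when the stem ends in a sibilant (*kugives*, *saverjuz*, *wisas*, *nofuz*); -op when the stem ends in a non-sibilant consonant (*gev*, *rurukud*); -i when the stem ends in a vowel (*mutne*, *boi*).
The final sound of *faje* is /e/, which is a vowel, so the suffix is -i, giving *fajei*.
The final sound of *ijiz* is /z/, which is a sibilant, so the suffix is -ow, giving *ijizow*.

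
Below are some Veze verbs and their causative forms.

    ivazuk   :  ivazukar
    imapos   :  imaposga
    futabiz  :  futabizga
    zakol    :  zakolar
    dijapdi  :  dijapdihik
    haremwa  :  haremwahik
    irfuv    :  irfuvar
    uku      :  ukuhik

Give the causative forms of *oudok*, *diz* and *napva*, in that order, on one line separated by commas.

oudokar, dizga, napvahik

The pattern is sibilance of the final sound: -ga when the stem ends in a sibilant (*imapos*, *futabiz*); -ar when the stem ends in a non-sibilant consonant (*ivazuk*, *zakol*, *irfuv*); -hik when the stem ends in a vowel (*dijapdi*, *haremwa*, *uku*).
*oudok*: final sound = /k/, a non-sibilant consonant → -ar → *oudokar*.
Since the final sound of *diz* is /z/ (a sibilant), it takes -ga, giving *dizga*.
*napva* — final sound /a/ (a vowel) → -hik → *napvahik*.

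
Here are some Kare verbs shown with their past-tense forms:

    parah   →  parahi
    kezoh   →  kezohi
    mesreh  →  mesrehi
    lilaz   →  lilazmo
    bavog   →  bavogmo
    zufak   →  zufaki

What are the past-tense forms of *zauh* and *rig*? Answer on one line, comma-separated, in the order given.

The suffix is conditioned by the final consonant: -i when the stem ends in a voiceless consonant (*parah*, *kezoh*, *mesreh*, *zufak*); -mo when the stem ends in a voiced consonant (*lilaz*, *bavog*).
Since the final consonant of *zauh* is /h/ (voiceless), it takes -i, giving *zauhi*.
*rig* — final consonant /g/ (voiced) → -mo → *rigmo*.

zauhi, rigmo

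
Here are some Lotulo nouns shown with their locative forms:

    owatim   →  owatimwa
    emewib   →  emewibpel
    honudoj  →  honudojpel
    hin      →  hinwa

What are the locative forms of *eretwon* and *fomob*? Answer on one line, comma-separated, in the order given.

The alternation tracks the final consonant of the stem — -wa when the stem ends in a nasal (*owatim*, *hin*); -pel when the stem ends in a non-nasal consonant (*emewib*, *honudoj*).
*eretwon* — final consonant /n/ (a nasal) → -wa → *eretwonwa*.
The final consonant of *fomob* is /b/, which is non-nasal, so the suffix is -pel, giving *fomobpel*.

eretwonwa, fomobpel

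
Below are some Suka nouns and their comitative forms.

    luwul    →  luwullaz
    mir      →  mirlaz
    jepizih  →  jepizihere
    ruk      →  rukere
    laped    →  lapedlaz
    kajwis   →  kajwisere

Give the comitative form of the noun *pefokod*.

The suffix is conditioned by the final consonant: -ere when the stem ends in a voiceless consonant (*jepizih*, *ruk*, *kajwis*); -laz when the stem ends in a voiced consonant (*luwul*, *mir*, *laped*).
Since the final consonant of *pefokod* is /d/ (voiced), it takes -laz, giving *pefokodlaz*.

pefokodlaz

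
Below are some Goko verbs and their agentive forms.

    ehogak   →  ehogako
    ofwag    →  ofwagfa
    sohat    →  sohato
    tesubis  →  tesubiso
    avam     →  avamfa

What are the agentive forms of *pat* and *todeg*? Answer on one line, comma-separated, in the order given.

Looking at the final consonant of each stem: -o when the stem ends in a voiceless consonant (*ehogak*, *sohat*, *tesubis*); -fa when the stem ends in a voiced consonant (*ofwag*, *avam*).
The final consonant of *pat* is /t/, which is voiceless, so the suffix is -o, giving *pato*.
*todeg*: final consonant = /g/, voiced → -fa → *todegfa*.

pato, todegfa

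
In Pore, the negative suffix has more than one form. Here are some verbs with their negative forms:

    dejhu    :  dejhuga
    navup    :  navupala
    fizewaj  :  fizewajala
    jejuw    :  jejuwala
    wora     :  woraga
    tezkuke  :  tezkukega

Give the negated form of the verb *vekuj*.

The suffix is conditioned by the final sound: -ala when the stem ends in a consonant (*navup*, *fizewaj*, *jejuw*); -ga when the stem ends in a vowel (*dejhu*, *wora*, *tezkuke*).
The final sound of *vekuj* is /j/, which is a consonant, so the suffix is -ala, giving *vekujala*.

vekujala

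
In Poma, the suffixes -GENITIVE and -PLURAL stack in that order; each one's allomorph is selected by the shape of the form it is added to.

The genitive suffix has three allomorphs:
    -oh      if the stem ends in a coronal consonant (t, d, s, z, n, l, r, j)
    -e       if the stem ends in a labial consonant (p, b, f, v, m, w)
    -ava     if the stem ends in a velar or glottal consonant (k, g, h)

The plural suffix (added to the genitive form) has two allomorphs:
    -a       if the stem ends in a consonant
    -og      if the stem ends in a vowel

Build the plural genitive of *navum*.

navumeog

Since the final consonant of *navum* is /m/ (labial), it takes -e, giving *navume*.
The final sound of the genitive form *navume* is /e/, which is a vowel, so the plural suffix is -og, giving *navumeog*.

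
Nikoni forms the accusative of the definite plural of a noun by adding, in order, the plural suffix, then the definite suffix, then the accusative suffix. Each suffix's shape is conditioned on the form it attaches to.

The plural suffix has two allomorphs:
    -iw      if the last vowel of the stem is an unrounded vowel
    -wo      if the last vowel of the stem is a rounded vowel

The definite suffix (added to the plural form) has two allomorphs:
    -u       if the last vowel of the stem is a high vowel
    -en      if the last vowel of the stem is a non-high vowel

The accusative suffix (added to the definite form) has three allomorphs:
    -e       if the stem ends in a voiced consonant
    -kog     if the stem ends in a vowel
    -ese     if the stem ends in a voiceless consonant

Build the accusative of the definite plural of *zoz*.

*zoz* — last vowel /o/ (a rounded vowel) → -wo → *zozwo*.
The plural form *zozwo* — last vowel /o/ (a non-high vowel) → -en → *zozwoen*.
The definite form *zozwoen* — final sound /n/ (a voiced consonant) → -e → *zozwoene*.

zozwoene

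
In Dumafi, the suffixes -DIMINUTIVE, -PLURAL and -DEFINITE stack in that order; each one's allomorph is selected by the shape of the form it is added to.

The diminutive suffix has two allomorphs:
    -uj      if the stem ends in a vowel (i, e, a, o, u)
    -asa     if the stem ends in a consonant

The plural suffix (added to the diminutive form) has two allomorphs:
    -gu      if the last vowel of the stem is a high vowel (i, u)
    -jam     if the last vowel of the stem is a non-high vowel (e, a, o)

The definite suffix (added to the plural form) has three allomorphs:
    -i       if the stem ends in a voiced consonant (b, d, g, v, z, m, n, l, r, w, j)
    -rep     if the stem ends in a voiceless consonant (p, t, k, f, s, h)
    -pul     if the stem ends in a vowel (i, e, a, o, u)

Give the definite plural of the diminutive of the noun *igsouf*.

igsoufasajami

The final sound of *igsouf* is /f/, which is a consonant, so the diminutive suffix is -asa, giving *igsoufasa*.
The last vowel of the diminutive form *igsoufasa* is /a/, which is a non-high vowel, so the plural suffix is -jam, giving *igsoufasajam*.
Since the final sound of the plural form *igsoufasajam* is /m/ (a voiced consonant), it takes -i, giving *igsoufasajami*.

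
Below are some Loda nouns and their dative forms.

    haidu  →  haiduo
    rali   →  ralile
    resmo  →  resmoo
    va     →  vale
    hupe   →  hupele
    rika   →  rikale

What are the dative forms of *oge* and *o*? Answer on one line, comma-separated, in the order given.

Looking at the last vowel of each stem: -o when the last vowel of the stem is a rounded vowel (*haidu*, *resmo*); -le when the last vowel of the stem is an unrounded vowel (*rali*, *va*, *hupe*, *rika*).
The last vowel of *oge* is /e/, which is an unrounded vowel, so the suffix is -le, giving *ogele*.
*o*: last vowel = /o/, a rounded vowel → -o → *oo*.

ogele, oo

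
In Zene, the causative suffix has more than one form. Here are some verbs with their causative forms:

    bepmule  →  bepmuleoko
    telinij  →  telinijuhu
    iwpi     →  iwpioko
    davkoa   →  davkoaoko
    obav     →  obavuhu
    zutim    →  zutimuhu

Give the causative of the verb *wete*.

weteoko

The pattern is consonant vs. vowel: -uhu when the stem ends in a consonant (*telinij*, *obav*, *zutim*); -oko when the stem ends in a vowel (*bepmule*, *iwpi*, *davkoa*).
The final sound of *wete* is /e/, which is a vowel, so the suffix is -oko, giving *weteoko*.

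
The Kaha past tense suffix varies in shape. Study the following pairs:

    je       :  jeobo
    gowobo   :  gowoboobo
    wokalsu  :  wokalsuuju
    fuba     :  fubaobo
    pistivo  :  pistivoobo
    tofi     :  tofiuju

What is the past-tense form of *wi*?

wiuju

The suffix is conditioned by the last vowel: -uju when the last vowel of the stem is a high vowel (*wokalsu*, *tofi*); -obo when the last vowel of the stem is a non-high vowel (*je*, *gowobo*, *fuba*, *pistivo*).
*wi* — last vowel /i/ (a high vowel) → -uju → *wiuju*.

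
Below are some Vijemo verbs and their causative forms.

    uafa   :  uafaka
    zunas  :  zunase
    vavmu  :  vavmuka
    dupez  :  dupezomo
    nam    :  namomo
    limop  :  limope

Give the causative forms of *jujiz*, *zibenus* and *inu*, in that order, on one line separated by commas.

jujizomo, zibenuse, inuka

The suffix is conditioned by the final sound: -e when the stem ends in a voiceless consonant (*zunas*, *limop*); -omo when the stem ends in a voiced consonant (*dupez*, *nam*); -ka when the stem ends in a vowel (*uafa*, *vavmu*).
*jujiz*: final sound = /z/, a voiced consonant → -omo → *jujizomo*.
The final sound of *zibenus* is /s/, which is a voiceless consonant, so the suffix is -e, giving *zibenuse*.
*inu* — final sound /u/ (a vowel) → -ka → *inuka*.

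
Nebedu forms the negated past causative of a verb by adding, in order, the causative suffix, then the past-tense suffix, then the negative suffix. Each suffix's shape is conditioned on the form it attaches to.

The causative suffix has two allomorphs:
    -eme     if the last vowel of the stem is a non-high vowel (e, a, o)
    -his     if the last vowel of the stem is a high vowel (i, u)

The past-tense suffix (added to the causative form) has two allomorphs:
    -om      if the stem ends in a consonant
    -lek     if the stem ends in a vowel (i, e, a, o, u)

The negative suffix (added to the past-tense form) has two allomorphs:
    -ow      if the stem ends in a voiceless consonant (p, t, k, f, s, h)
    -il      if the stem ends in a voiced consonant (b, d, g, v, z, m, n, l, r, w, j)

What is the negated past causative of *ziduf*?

*ziduf*: last vowel = /u/, a high vowel → -his → *zidufhis*.
Since the final sound of the causative form *zidufhis* is /s/ (a consonant), it takes -om, giving *zidufhisom*.
The final consonant of the past-tense form *zidufhisom* is /m/, which is voiced, so the negative suffix is -il, giving *zidufhisomil*.

zidufhisomil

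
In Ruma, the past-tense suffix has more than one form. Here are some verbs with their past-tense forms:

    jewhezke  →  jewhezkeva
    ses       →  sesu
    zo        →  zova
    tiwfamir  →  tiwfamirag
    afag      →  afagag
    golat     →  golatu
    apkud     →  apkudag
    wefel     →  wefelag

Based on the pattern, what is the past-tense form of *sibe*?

sibeva

The pattern is voicing of the final sound: -u when the stem ends in a voiceless consonant (*ses*, *golat*); -ag when the stem ends in a voiced consonant (*tiwfamir*, *afag*, *apkud*, *wefel*); -va when the stem ends in a vowel (*jewhezke*, *zo*).
The final sound of *sibe* is /e/, which is a vowel, so the suffix is -va, giving *sibeva*.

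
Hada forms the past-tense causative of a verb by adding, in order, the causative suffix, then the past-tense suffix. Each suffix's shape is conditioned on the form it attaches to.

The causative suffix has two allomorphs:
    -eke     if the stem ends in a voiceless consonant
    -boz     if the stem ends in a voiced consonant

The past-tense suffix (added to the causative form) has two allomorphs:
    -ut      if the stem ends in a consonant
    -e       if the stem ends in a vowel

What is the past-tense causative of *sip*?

*sip*: final consonant = /p/, voiceless → -eke → *sipeke*.
The causative form *sipeke* — final sound /e/ (a vowel) → -e → *sipekee*.

sipekee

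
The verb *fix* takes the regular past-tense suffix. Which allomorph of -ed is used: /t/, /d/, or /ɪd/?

The stem *fix* ends in a voiceless consonant other than /t/.
The -ed suffix is realized as /ɪd/ after /t, d/; as /t/ after other voiceless consonants; and as /d/ after other voiced sounds.
So -ed on *fix* is pronounced /t/.

/t/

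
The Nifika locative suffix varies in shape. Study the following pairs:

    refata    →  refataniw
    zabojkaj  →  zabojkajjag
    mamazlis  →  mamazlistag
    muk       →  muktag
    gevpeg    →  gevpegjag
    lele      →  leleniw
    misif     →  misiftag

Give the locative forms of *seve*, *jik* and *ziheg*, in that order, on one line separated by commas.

The alternation tracks the final sound of the stem — -tag when the stem ends in a voiceless consonant (*mamazlis*, *muk*, *misif*); -jag when the stem ends in a voiced consonant (*zabojkaj*, *gevpeg*); -niw when the stem ends in a vowel (*refata*, *lele*).
*seve* — final sound /e/ (a vowel) → -niw → *seveniw*.
*jik* — final sound /k/ (a voiceless consonant) → -tag → *jiktag*.
The final sound of *ziheg* is /g/, which is a voiced consonant, so the suffix is -jag, giving *zihegjag*.

seveniw, jiktag, zihegjag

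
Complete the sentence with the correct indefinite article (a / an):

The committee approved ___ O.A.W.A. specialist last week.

The indefinite article is chosen by the initial *sound* of the following word, not its spelling.
The initialism *O.A.W.A.* is read letter by letter; the first letter, O, is pronounced /oʊ/, which begins with a vowel sound.
So the article is *an*: The committee approved an O.A.W.A. specialist last week.

an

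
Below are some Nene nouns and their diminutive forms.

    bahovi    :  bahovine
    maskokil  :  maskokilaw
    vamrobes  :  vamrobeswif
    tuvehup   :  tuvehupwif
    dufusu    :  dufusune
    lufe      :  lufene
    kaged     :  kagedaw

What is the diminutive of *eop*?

eopwif

The alternation tracks the final sound of the stem — -wif when the stem ends in a voiceless consonant (*vamrobes*, *tuvehup*); -aw when the stem ends in a voiced consonant (*maskokil*, *kaged*); -ne when the stem ends in a vowel (*bahovi*, *dufusu*, *lufe*).
The final sound of *eop* is /p/, which is a voiceless consonant, so the suffix is -wif, giving *eopwif*.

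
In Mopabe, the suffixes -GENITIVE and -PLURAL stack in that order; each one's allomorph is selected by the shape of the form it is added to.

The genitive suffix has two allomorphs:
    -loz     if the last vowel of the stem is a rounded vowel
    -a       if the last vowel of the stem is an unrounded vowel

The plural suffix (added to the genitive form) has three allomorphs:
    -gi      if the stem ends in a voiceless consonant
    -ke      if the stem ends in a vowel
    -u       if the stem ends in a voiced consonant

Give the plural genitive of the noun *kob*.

koblozu

The last vowel of *kob* is /o/, which is a rounded vowel, so the genitive suffix is -loz, giving *kobloz*.
Since the final sound of the genitive form *kobloz* is /z/ (a voiced consonant), it takes -u, giving *koblozu*.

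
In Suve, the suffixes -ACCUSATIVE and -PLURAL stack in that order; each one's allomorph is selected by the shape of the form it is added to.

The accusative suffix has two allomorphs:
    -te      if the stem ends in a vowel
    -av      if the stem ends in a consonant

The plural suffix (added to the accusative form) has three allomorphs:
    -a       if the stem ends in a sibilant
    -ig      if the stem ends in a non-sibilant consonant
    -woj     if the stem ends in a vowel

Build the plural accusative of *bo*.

botewoj

*bo*: final sound = /o/, a vowel → -te → *bote*.
Since the final sound of the accusative form *bote* is /e/ (a vowel), it takes -woj, giving *botewoj*.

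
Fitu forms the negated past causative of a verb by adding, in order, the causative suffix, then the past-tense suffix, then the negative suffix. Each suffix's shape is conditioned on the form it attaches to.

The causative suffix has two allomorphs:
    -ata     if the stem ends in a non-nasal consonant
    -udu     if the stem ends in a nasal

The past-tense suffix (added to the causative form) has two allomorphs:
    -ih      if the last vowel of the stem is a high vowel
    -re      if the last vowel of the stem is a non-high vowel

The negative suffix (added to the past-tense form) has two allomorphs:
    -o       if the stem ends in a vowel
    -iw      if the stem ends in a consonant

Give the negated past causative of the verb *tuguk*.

*tuguk* — final consonant /k/ (non-nasal) → -ata → *tugukata*.
Since the last vowel of the causative form *tugukata* is /a/ (a non-high vowel), it takes -re, giving *tugukatare*.
The past-tense form *tugukatare*: final sound = /e/, a vowel → -o → *tugukatareo*.

tugukatareo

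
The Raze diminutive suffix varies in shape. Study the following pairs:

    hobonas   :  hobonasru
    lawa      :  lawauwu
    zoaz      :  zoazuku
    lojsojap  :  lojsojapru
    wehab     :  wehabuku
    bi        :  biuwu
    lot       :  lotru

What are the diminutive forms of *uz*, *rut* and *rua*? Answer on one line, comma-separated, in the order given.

The suffix is conditioned by the final sound: -ru when the stem ends in a voiceless consonant (*hobonas*, *lojsojap*, *lot*); -uku when the stem ends in a voiced consonant (*zoaz*, *wehab*); -uwu when the stem ends in a vowel (*lawa*, *bi*).
The final sound of *uz* is /z/, which is a voiced consonant, so the suffix is -uku, giving *uzuku*.
The final sound of *rut* is /t/, which is a voiceless consonant, so the suffix is -ru, giving *rutru*.
*rua* — final sound /a/ (a vowel) → -uwu → *ruauwu*.

uzuku, rutru, ruauwu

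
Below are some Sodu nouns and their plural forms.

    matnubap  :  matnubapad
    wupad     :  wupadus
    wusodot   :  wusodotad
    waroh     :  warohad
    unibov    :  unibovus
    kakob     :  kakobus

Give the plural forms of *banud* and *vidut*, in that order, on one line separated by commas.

banudus, vidutad

The pattern is voicing of the final consonant: -ad when the stem ends in a voiceless consonant (*matnubap*, *wusodot*, *waroh*); -us when the stem ends in a voiced consonant (*wupad*, *unibov*, *kakob*).
*banud* — final consonant /d/ (voiced) → -us → *banudus*.
*vidut* — final consonant /t/ (voiceless) → -ad → *vidutad*.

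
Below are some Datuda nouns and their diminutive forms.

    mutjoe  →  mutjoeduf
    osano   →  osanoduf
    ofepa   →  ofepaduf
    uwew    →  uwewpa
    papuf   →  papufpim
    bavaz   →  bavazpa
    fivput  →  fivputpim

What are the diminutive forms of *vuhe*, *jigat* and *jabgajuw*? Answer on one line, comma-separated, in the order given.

The suffix is conditioned by the final sound: -pim when the stem ends in a voiceless consonant (*papuf*, *fivput*); -pa when the stem ends in a voiced consonant (*uwew*, *bavaz*); -duf when the stem ends in a vowel (*mutjoe*, *osano*, *ofepa*).
Since the final sound of *vuhe* is /e/ (a vowel), it takes -duf, giving *vuheduf*.
*jigat* — final sound /t/ (a voiceless consonant) → -pim → *jigatpim*.
*jabgajuw* — final sound /w/ (a voiced consonant) → -pa → *jabgajuwpa*.

vuheduf, jigatpim, jabgajuwpa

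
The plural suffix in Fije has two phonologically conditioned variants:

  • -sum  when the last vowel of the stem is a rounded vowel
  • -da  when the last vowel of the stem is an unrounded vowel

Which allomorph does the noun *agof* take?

Since the last vowel of *agof* is /o/ (a rounded vowel), it takes -sum.

-sum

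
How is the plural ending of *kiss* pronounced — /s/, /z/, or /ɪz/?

The stem *kiss* ends in a sibilant (/s, z, ʃ, ʒ, tʃ, dʒ/).
The plural suffix surfaces as /ɪz/ after sibilants, /s/ after other voiceless consonants, and /z/ after other voiced sounds.
So the plural -s on *kiss* is pronounced /ɪz/.

/ɪz/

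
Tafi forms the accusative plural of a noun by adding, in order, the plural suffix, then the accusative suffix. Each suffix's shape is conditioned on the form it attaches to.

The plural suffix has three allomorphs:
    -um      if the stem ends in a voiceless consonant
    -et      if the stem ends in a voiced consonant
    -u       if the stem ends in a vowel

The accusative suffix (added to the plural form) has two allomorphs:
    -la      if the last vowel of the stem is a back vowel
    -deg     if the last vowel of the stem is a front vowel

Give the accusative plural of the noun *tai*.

taiula

*tai* — final sound /i/ (a vowel) → -u → *taiu*.
The last vowel of the plural form *taiu* is /u/, which is a back vowel, so the accusative suffix is -la, giving *taiula*.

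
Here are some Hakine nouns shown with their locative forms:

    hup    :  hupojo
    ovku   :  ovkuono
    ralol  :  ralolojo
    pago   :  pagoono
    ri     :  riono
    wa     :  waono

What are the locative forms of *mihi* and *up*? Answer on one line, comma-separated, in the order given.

The suffix is conditioned by the final sound: -ojo when the stem ends in a consonant (*hup*, *ralol*); -ono when the stem ends in a vowel (*ovku*, *pago*, *ri*, *wa*).
*mihi* — final sound /i/ (a vowel) → -ono → *mihiono*.
*up* — final sound /p/ (a consonant) → -ojo → *upojo*.

mihiono, upojo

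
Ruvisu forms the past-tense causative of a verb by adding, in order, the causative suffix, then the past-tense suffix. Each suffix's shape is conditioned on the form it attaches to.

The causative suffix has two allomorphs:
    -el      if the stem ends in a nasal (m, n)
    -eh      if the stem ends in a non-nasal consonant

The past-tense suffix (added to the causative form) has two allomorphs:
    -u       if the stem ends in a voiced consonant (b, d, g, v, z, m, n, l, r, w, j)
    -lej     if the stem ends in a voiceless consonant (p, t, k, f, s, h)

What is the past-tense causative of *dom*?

*dom* — final consonant /m/ (a nasal) → -el → *domel*.
The causative form *domel*: final consonant = /l/, voiced → -u → *domelu*.

domelu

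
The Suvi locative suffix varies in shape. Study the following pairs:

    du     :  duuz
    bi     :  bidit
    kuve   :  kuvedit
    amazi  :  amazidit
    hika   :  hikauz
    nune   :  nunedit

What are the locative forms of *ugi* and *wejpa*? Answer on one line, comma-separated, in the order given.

ugidit, wejpauz

The suffix is conditioned by the last vowel: -dit when the last vowel of the stem is a front vowel (*bi*, *kuve*, *amazi*, *nune*); -uz when the last vowel of the stem is a back vowel (*du*, *hika*).
The last vowel of *ugi* is /i/, which is a front vowel, so the suffix is -dit, giving *ugidit*.
*wejpa* — last vowel /a/ (a back vowel) → -uz → *wejpauz*.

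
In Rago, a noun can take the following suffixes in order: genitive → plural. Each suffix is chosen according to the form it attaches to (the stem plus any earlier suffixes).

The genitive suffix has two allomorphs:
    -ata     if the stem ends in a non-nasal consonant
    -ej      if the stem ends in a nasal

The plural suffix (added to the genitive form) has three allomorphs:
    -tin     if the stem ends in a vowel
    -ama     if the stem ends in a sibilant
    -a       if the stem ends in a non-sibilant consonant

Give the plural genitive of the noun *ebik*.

*ebik* — final consonant /k/ (non-nasal) → -ata → *ebikata*.
Since the final sound of the genitive form *ebikata* is /a/ (a vowel), it takes -tin, giving *ebikatatin*.

ebikatatin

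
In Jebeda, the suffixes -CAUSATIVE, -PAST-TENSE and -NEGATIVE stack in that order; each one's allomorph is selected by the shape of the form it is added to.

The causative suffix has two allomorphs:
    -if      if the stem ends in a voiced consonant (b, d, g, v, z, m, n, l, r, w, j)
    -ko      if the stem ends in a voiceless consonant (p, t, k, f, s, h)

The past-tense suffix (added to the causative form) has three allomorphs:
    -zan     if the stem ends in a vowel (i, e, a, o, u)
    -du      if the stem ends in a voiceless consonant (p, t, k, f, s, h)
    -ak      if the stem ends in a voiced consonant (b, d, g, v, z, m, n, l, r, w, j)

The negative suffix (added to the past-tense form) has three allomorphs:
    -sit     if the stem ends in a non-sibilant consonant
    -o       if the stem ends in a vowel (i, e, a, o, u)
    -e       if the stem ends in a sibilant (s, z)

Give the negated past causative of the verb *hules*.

huleskozansit

Since the final consonant of *hules* is /s/ (voiceless), it takes -ko, giving *hulesko*.
Since the final sound of the causative form *hulesko* is /o/ (a vowel), it takes -zan, giving *huleskozan*.
The past-tense form *huleskozan* — final sound /n/ (a non-sibilant consonant) → -sit → *huleskozansit*.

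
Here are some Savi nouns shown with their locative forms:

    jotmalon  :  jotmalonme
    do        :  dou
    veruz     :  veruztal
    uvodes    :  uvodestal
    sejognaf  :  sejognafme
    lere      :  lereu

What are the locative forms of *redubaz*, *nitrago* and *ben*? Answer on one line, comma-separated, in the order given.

redubaztal, nitragou, benme

The alternation tracks the final sound of the stem — -tal when the stem ends in a sibilant (*veruz*, *uvodes*); -me when the stem ends in a non-sibilant consonant (*jotmalon*, *sejognaf*); -u when the stem ends in a vowel (*do*, *lere*).
*redubaz*: final sound = /z/, a sibilant → -tal → *redubaztal*.
The final sound of *nitrago* is /o/, which is a vowel, so the suffix is -u, giving *nitragou*.
*ben*: final sound = /n/, a non-sibilant consonant → -me → *benme*.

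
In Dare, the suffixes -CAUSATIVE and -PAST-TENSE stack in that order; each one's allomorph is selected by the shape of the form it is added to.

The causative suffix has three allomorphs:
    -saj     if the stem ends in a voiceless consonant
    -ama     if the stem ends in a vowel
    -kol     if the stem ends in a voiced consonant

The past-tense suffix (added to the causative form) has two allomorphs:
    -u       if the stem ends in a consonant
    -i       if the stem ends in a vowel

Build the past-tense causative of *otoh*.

*otoh*: final sound = /h/, a voiceless consonant → -saj → *otohsaj*.
The causative form *otohsaj*: final sound = /j/, a consonant → -u → *otohsaju*.

otohsaju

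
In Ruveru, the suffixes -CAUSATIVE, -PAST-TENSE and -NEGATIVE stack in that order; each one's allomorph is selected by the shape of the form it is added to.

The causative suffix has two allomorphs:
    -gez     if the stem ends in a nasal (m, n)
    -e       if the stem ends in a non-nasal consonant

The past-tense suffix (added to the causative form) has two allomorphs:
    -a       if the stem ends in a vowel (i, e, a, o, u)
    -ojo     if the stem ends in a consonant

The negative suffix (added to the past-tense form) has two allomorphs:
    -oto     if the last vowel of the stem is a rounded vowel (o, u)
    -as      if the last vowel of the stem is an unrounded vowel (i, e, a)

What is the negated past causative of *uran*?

urangezojooto

*uran*: final consonant = /n/, a nasal → -gez → *urangez*.
Since the final sound of the causative form *urangez* is /z/ (a consonant), it takes -ojo, giving *urangezojo*.
Since the last vowel of the past-tense form *urangezojo* is /o/ (a rounded vowel), it takes -oto, giving *urangezojooto*.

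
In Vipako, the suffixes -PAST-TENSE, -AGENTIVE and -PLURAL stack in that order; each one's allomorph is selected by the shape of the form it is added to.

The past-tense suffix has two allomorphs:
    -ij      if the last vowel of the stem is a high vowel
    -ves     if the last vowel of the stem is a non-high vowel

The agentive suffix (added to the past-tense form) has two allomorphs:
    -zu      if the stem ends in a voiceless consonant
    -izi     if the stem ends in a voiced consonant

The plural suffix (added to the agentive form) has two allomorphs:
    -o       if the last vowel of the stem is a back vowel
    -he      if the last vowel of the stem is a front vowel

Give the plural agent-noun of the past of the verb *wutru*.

wutruijizihe

Since the last vowel of *wutru* is /u/ (a high vowel), it takes -ij, giving *wutruij*.
The past-tense form *wutruij*: final consonant = /j/, voiced → -izi → *wutruijizi*.
Since the last vowel of the agentive form *wutruijizi* is /i/ (a front vowel), it takes -he, giving *wutruijizihe*.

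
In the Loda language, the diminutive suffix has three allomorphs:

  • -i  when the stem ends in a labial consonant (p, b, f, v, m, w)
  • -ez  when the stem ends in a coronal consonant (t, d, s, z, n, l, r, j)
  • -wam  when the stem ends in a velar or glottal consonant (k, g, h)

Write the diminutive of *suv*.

suvi

Since the final consonant of *suv* is /v/ (labial), it takes -i, giving *suvi*.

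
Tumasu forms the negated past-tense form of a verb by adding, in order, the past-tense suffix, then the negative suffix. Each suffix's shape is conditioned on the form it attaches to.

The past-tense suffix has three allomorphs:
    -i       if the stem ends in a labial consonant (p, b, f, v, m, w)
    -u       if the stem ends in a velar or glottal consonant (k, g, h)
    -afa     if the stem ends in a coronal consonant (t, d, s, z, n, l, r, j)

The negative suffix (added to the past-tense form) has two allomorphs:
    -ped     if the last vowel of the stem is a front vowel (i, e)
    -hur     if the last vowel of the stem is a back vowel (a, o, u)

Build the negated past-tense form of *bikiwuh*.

Since the final consonant of *bikiwuh* is /h/ (velar/glottal), it takes -u, giving *bikiwuhu*.
The past-tense form *bikiwuhu* — last vowel /u/ (a back vowel) → -hur → *bikiwuhuhur*.

bikiwuhuhur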